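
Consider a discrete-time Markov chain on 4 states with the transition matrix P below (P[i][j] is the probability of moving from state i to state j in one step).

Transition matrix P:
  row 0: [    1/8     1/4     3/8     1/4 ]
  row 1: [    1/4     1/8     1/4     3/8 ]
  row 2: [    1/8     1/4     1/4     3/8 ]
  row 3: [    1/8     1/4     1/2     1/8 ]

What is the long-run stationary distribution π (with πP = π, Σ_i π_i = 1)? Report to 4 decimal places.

Balance equations π_j = Σ_i π_i·P[i][j]:
  π_0 = 1/8·π_0 + 1/4·π_1 + 1/8·π_2 + 1/8·π_3
  π_1 = 1/4·π_0 + 1/8·π_1 + 1/4·π_2 + 1/4·π_3
  π_2 = 3/8·π_0 + 1/4·π_1 + 1/4·π_2 + 1/2·π_3
  normalize: π_0 + π_1 + π_2 + π_3 = 1
Solving the linear system gives exactly π = [11/72, 2/9, 49/144, 41/144].

π = [0.1528, 0.2222, 0.3403, 0.2847]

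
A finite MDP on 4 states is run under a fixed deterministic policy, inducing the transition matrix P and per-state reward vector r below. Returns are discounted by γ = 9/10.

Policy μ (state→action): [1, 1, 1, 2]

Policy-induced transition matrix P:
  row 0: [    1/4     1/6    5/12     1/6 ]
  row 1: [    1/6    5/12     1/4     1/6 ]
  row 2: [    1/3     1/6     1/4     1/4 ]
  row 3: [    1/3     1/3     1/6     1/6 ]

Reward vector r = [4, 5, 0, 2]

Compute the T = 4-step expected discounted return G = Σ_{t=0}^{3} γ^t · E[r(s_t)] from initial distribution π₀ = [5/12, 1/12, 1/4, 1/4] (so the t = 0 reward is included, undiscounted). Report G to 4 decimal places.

G = 9.2160

t=0: π = [0.4167, 0.0833, 0.2500, 0.2500], E[r] = 2.5833, γ^t·E[r] = 2.583333, running G = 2.583333
t=1: π = [0.2847, 0.2292, 0.2986, 0.1875], E[r] = 2.6597, γ^t·E[r] = 2.393750, running G = 4.977083
t=2: π = [0.2714, 0.2552, 0.2818, 0.1916], E[r] = 2.7448, γ^t·E[r] = 2.223281, running G = 7.200365
t=3: π = [0.2682, 0.2624, 0.2793, 0.1902], E[r] = 2.7650, γ^t·E[r] = 2.015684, running G = 9.216048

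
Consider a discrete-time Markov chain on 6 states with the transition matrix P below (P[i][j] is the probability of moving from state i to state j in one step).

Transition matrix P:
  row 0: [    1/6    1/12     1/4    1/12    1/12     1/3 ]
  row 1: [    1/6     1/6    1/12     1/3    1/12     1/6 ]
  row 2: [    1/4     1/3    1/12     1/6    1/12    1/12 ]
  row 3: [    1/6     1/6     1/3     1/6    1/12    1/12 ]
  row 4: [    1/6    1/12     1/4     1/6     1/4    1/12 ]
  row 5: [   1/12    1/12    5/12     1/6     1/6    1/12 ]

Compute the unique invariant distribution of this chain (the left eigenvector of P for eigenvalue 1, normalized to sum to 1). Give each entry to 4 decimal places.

π = [0.1735, 0.1682, 0.2232, 0.1802, 0.1141, 0.1407]

Balance equations π_j = Σ_i π_i·P[i][j]:
  π_0 = 1/6·π_0 + 1/6·π_1 + 1/4·π_2 + 1/6·π_3 + 1/6·π_4 + 1/12·π_5
  π_1 = 1/12·π_0 + 1/6·π_1 + 1/3·π_2 + 1/6·π_3 + 1/12·π_4 + 1/12·π_5
  π_2 = 1/4·π_0 + 1/12·π_1 + 1/12·π_2 + 1/3·π_3 + 1/4·π_4 + 5/12·π_5
  π_3 = 1/12·π_0 + 1/3·π_1 + 1/6·π_2 + 1/6·π_3 + 1/6·π_4 + 1/6·π_5
  π_4 = 1/12·π_0 + 1/12·π_1 + 1/12·π_2 + 1/12·π_3 + 1/4·π_4 + 1/6·π_5
  normalize: π_0 + π_1 + π_2 + π_3 + π_4 + π_5 = 1
Solving the linear system gives exactly π = [15948/91897, 15455/91897, 20515/91897, 16563/91897, 10483/91897, 12933/91897].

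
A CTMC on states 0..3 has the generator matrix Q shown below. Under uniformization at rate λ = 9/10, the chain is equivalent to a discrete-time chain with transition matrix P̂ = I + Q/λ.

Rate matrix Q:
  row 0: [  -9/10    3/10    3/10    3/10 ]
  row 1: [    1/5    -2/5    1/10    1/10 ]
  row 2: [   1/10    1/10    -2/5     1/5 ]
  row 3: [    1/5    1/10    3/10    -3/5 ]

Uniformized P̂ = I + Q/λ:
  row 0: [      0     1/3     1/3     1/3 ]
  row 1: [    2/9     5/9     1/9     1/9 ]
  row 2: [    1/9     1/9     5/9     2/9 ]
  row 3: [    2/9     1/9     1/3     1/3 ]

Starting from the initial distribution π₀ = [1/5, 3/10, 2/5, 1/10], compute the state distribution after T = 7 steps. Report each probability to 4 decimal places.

t=0: π = [0.2000, 0.3000, 0.4000, 0.1000]
t=1: π = [0.1333, 0.2889, 0.3556, 0.2222]
t=2: π = [0.1531, 0.2691, 0.3481, 0.2296]
t=3: π = [0.1495, 0.2647, 0.3509, 0.2348]
t=4: π = [0.1500, 0.2620, 0.3525, 0.2355]
t=5: π = [0.1497, 0.2609, 0.3534, 0.2359]
t=6: π = [0.1497, 0.2603, 0.3539, 0.2361]
t=7: π = [0.1496, 0.2601, 0.3541, 0.2362]

π = [0.1496, 0.2601, 0.3541, 0.2362]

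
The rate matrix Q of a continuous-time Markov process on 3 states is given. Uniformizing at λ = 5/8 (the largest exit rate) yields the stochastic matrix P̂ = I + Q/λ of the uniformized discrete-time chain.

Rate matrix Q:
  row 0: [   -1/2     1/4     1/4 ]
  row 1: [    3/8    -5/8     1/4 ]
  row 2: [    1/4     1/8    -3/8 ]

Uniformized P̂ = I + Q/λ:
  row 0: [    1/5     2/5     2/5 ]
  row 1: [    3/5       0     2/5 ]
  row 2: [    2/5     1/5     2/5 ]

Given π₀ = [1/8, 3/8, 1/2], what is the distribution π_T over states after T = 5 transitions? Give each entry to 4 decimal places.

π = [0.3734, 0.2266, 0.4000]

t=0: π = [0.1250, 0.3750, 0.5000]
t=1: π = [0.4500, 0.1500, 0.4000]
t=2: π = [0.3400, 0.2600, 0.4000]
t=3: π = [0.3840, 0.2160, 0.4000]
t=4: π = [0.3664, 0.2336, 0.4000]
t=5: π = [0.3734, 0.2266, 0.4000]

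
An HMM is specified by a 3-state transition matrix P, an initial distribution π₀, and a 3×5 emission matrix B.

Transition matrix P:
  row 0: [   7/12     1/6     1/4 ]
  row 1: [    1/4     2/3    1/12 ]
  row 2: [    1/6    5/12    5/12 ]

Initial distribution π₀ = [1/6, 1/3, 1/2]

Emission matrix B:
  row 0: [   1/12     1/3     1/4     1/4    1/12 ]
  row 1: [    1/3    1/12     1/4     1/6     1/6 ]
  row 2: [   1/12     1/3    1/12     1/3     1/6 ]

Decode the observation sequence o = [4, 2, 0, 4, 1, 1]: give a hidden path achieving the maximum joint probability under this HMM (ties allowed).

path = [1, 1, 1, 1, 0, 0]

t=0: δ = [1.389e-02, 5.556e-02, 8.333e-02]  (obs o_0=4)
t=1: δ = [3.472e-03, 9.259e-03, 2.894e-03]  ψ = [1, 1, 2]  (obs o_1=2)
t=2: δ = [1.929e-04, 2.058e-03, 1.005e-04]  ψ = [1, 1, 2]  (obs o_2=0)
t=3: δ = [4.287e-05, 2.286e-04, 2.858e-05]  ψ = [1, 1, 1]  (obs o_3=4)
t=4: δ = [1.905e-05, 1.270e-05, 6.351e-06]  ψ = [1, 1, 1]  (obs o_4=1)
t=5: δ = [3.705e-06, 7.056e-07, 1.588e-06]  ψ = [0, 1, 0]  (obs o_5=1)
backtrack: best end state = 0; path = [1, 1, 1, 1, 0, 0]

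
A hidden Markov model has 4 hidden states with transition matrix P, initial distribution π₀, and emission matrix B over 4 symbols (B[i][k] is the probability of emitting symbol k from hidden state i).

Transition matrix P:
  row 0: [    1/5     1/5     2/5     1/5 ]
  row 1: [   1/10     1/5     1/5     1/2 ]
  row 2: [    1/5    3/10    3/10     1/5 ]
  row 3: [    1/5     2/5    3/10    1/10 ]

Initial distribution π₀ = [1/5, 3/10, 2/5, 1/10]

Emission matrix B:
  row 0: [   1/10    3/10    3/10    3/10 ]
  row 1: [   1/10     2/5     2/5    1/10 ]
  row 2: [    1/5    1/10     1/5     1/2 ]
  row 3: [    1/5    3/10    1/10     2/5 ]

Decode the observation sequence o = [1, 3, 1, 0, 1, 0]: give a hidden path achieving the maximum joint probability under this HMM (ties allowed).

t=0: δ = [6.000e-02, 1.200e-01, 4.000e-02, 3.000e-02]  (obs o_0=1)
t=1: δ = [3.600e-03, 2.400e-03, 1.200e-02, 2.400e-02]  ψ = [0, 1, 0, 1]  (obs o_1=3)
t=2: δ = [1.440e-03, 3.840e-03, 7.200e-04, 7.200e-04]  ψ = [3, 3, 3, 2]  (obs o_2=1)
t=3: δ = [3.840e-05, 7.680e-05, 1.536e-04, 3.840e-04]  ψ = [1, 1, 1, 1]  (obs o_3=0)
t=4: δ = [2.304e-05, 6.144e-05, 1.152e-05, 1.152e-05]  ψ = [3, 3, 3, 1]  (obs o_4=1)
t=5: δ = [6.144e-07, 1.229e-06, 2.458e-06, 6.144e-06]  ψ = [1, 1, 1, 1]  (obs o_5=0)
backtrack: best end state = 3; path = [1, 3, 1, 3, 1, 3]

path = [1, 3, 1, 3, 1, 3]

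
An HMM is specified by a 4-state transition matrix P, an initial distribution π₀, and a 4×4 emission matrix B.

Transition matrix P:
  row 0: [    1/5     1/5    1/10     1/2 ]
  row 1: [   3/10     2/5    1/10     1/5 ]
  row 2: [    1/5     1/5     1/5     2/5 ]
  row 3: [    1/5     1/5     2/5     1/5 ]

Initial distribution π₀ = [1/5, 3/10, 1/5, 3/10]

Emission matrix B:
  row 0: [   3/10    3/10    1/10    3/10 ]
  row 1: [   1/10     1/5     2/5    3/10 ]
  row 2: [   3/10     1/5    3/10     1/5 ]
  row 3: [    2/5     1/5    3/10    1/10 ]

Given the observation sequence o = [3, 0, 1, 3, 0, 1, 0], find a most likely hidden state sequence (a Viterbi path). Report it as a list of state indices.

path = [0, 3, 2, 0, 3, 2, 3]

t=0: δ = [6.000e-02, 9.000e-02, 4.000e-02, 3.000e-02]  (obs o_0=3)
t=1: δ = [8.100e-03, 3.600e-03, 3.600e-03, 1.200e-02]  ψ = [1, 1, 3, 0]  (obs o_1=0)
t=2: δ = [7.200e-04, 4.800e-04, 9.600e-04, 8.100e-04]  ψ = [3, 3, 3, 0]  (obs o_2=1)
t=3: δ = [5.760e-05, 5.760e-05, 6.480e-05, 3.840e-05]  ψ = [2, 1, 3, 2]  (obs o_3=3)
t=4: δ = [5.184e-06, 2.304e-06, 4.608e-06, 1.152e-05]  ψ = [1, 1, 3, 0]  (obs o_4=0)
t=5: δ = [6.912e-07, 4.608e-07, 9.216e-07, 5.184e-07]  ψ = [3, 3, 3, 0]  (obs o_5=1)
t=6: δ = [5.530e-08, 1.843e-08, 6.221e-08, 1.475e-07]  ψ = [2, 1, 3, 2]  (obs o_6=0)
backtrack: best end state = 3; path = [0, 3, 2, 0, 3, 2, 3]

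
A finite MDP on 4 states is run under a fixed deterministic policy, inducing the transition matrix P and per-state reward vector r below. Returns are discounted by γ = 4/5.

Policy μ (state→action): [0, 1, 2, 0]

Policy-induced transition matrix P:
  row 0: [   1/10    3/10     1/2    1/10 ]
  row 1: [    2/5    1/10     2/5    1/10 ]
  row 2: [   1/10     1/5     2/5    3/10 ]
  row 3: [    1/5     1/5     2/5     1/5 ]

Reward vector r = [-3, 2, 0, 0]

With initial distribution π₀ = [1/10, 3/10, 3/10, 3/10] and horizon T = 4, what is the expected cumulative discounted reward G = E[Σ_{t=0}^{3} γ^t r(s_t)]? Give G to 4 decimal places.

t=0: π = [0.1000, 0.3000, 0.3000, 0.3000], E[r] = 0.3000, γ^t·E[r] = 0.300000, running G = 0.300000
t=1: π = [0.2200, 0.1800, 0.4100, 0.1900], E[r] = -0.3000, γ^t·E[r] = -0.240000, running G = 0.060000
t=2: π = [0.1730, 0.2040, 0.4220, 0.2010], E[r] = -0.1110, γ^t·E[r] = -0.071040, running G = -0.011040
t=3: π = [0.1813, 0.1969, 0.4173, 0.2045], E[r] = -0.1501, γ^t·E[r] = -0.076851, running G = -0.087891

G = -0.0879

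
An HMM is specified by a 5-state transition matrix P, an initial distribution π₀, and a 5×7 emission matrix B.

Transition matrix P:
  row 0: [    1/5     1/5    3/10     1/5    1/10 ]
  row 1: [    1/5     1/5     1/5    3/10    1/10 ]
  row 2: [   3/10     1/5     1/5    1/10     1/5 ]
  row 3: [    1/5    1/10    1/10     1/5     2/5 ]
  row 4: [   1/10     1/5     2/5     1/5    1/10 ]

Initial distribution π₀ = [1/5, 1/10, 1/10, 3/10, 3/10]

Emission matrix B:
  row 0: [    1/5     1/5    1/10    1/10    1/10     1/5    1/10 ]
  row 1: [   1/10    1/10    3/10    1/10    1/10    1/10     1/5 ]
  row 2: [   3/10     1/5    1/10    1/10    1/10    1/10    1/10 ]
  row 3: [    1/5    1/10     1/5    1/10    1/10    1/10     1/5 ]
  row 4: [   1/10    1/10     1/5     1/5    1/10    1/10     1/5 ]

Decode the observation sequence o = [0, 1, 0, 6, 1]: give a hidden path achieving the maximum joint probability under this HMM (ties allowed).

path = [3, 4, 2, 4, 2]

t=0: δ = [4.000e-02, 1.000e-02, 3.000e-02, 6.000e-02, 3.000e-02]  (obs o_0=0)
t=1: δ = [2.400e-03, 8.000e-04, 2.400e-03, 1.200e-03, 2.400e-03]  ψ = [3, 0, 0, 3, 3]  (obs o_1=1)
t=2: δ = [1.440e-04, 4.800e-05, 2.880e-04, 9.600e-05, 4.800e-05]  ψ = [2, 0, 4, 0, 2]  (obs o_2=0)
t=3: δ = [8.640e-06, 1.152e-05, 5.760e-06, 5.760e-06, 1.152e-05]  ψ = [2, 2, 2, 0, 2]  (obs o_3=6)
t=4: δ = [4.608e-07, 2.304e-07, 9.216e-07, 3.456e-07, 2.304e-07]  ψ = [1, 1, 4, 1, 3]  (obs o_4=1)
backtrack: best end state = 2; path = [3, 4, 2, 4, 2]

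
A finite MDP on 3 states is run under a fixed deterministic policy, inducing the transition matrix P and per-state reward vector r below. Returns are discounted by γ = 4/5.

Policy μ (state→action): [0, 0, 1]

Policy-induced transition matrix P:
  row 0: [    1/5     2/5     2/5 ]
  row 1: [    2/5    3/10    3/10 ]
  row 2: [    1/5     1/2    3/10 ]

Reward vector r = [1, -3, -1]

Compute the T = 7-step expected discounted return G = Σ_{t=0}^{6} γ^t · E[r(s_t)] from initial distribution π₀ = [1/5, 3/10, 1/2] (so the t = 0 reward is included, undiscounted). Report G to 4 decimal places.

G = -4.8908

t=0: π = [0.2000, 0.3000, 0.5000], E[r] = -1.2000, γ^t·E[r] = -1.200000, running G = -1.200000
t=1: π = [0.2600, 0.4200, 0.3200], E[r] = -1.3200, γ^t·E[r] = -1.056000, running G = -2.256000
t=2: π = [0.2840, 0.3900, 0.3260], E[r] = -1.2120, γ^t·E[r] = -0.775680, running G = -3.031680
t=3: π = [0.2780, 0.3936, 0.3284], E[r] = -1.2312, γ^t·E[r] = -0.630374, running G = -3.662054
t=4: π = [0.2787, 0.3935, 0.3278], E[r] = -1.2295, γ^t·E[r] = -0.503611, running G = -4.165666
t=5: π = [0.2787, 0.3934, 0.3279], E[r] = -1.2295, γ^t·E[r] = -0.402873, running G = -4.568539
t=6: π = [0.2787, 0.3934, 0.3279], E[r] = -1.2295, γ^t·E[r] = -0.322310, running G = -4.890849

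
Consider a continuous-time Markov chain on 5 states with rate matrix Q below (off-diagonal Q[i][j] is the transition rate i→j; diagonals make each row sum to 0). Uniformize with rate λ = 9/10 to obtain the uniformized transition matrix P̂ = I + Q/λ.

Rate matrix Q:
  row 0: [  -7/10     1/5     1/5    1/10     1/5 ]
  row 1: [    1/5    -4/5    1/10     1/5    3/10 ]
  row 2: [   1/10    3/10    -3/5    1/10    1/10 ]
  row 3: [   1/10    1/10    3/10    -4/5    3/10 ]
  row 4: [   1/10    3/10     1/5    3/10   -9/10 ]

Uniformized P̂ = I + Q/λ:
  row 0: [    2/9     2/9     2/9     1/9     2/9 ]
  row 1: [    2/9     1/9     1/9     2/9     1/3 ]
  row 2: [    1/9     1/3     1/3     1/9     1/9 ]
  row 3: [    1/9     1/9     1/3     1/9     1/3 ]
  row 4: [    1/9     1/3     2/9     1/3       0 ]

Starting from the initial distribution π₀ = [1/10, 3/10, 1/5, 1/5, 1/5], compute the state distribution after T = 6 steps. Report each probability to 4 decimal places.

π = [0.1533, 0.2261, 0.2442, 0.1799, 0.1965]

t=0: π = [0.1000, 0.3000, 0.2000, 0.2000, 0.2000]
t=1: π = [0.1556, 0.2111, 0.2333, 0.1889, 0.2111]
t=2: π = [0.1519, 0.2272, 0.2457, 0.1815, 0.1938]
t=3: π = [0.1532, 0.2257, 0.2444, 0.1794, 0.1973]
t=4: π = [0.1532, 0.2263, 0.2442, 0.1800, 0.1962]
t=5: π = [0.1533, 0.2260, 0.2442, 0.1799, 0.1966]
t=6: π = [0.1533, 0.2261, 0.2442, 0.1799, 0.1965]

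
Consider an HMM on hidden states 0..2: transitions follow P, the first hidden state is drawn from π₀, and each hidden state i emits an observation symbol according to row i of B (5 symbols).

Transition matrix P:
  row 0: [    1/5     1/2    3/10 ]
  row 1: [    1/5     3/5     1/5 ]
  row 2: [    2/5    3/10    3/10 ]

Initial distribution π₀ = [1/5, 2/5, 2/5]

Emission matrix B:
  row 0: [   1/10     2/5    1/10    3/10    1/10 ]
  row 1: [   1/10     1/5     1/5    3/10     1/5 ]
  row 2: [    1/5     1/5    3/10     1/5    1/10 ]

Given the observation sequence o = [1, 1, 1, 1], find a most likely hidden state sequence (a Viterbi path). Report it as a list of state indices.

path = [2, 0, 1, 1]

t=0: δ = [8.000e-02, 8.000e-02, 8.000e-02]  (obs o_0=1)
t=1: δ = [1.280e-02, 9.600e-03, 4.800e-03]  ψ = [2, 1, 0]  (obs o_1=1)
t=2: δ = [1.024e-03, 1.280e-03, 7.680e-04]  ψ = [0, 0, 0]  (obs o_2=1)
t=3: δ = [1.229e-04, 1.536e-04, 6.144e-05]  ψ = [2, 1, 0]  (obs o_3=1)
backtrack: best end state = 1; path = [2, 0, 1, 1]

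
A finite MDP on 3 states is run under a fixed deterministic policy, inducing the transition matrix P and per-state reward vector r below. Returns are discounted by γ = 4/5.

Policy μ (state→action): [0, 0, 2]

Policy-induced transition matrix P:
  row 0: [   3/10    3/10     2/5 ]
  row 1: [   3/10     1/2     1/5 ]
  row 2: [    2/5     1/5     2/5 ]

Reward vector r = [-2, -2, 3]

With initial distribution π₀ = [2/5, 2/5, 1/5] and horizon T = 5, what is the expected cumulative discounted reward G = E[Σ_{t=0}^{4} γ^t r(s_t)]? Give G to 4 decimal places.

t=0: π = [0.4000, 0.4000, 0.2000], E[r] = -1.0000, γ^t·E[r] = -1.000000, running G = -1.000000
t=1: π = [0.3200, 0.3600, 0.3200], E[r] = -0.4000, γ^t·E[r] = -0.320000, running G = -1.320000
t=2: π = [0.3320, 0.3400, 0.3280], E[r] = -0.3600, γ^t·E[r] = -0.230400, running G = -1.550400
t=3: π = [0.3328, 0.3352, 0.3320], E[r] = -0.3400, γ^t·E[r] = -0.174080, running G = -1.724480
t=4: π = [0.3332, 0.3338, 0.3330], E[r] = -0.3352, γ^t·E[r] = -0.137298, running G = -1.861778

G = -1.8618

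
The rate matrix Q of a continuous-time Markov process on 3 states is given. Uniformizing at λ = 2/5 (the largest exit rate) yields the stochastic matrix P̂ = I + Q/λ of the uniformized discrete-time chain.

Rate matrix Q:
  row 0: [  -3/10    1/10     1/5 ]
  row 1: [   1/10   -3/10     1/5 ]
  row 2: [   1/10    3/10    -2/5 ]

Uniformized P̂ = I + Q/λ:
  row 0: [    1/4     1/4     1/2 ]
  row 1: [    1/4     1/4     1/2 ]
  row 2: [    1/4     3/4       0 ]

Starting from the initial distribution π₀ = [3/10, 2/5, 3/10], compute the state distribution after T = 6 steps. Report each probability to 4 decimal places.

π = [0.2500, 0.4172, 0.3328]

t=0: π = [0.3000, 0.4000, 0.3000]
t=1: π = [0.2500, 0.4000, 0.3500]
t=2: π = [0.2500, 0.4250, 0.3250]
t=3: π = [0.2500, 0.4125, 0.3375]
t=4: π = [0.2500, 0.4188, 0.3313]
t=5: π = [0.2500, 0.4156, 0.3344]
t=6: π = [0.2500, 0.4172, 0.3328]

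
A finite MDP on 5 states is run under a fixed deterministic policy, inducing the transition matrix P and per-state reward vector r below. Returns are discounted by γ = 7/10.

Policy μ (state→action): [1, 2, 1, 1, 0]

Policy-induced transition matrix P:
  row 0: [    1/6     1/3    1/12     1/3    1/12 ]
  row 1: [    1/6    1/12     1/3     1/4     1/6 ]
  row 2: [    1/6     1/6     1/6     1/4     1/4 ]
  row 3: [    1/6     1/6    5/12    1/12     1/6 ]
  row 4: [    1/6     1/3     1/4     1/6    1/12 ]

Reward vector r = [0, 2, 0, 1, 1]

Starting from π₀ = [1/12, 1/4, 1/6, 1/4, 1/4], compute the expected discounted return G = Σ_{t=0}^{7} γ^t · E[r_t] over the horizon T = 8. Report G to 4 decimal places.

G = 2.6567

t=0: π = [0.0833, 0.2500, 0.1667, 0.2500, 0.2500], E[r] = 1.0000, γ^t·E[r] = 1.000000, running G = 1.000000
t=1: π = [0.1667, 0.2014, 0.2847, 0.1944, 0.1528], E[r] = 0.7500, γ^t·E[r] = 0.525000, running G = 1.525000
t=2: π = [0.1667, 0.2031, 0.2477, 0.2188, 0.1638], E[r] = 0.7888, γ^t·E[r] = 0.386499, running G = 1.911499
t=3: π = [0.1667, 0.2048, 0.2550, 0.2138, 0.1598], E[r] = 0.7832, γ^t·E[r] = 0.268630, running G = 2.180129
t=4: π = [0.1667, 0.2040, 0.2537, 0.2149, 0.1607], E[r] = 0.7837, γ^t·E[r] = 0.188158, running G = 2.368287
t=5: π = [0.1667, 0.2042, 0.2539, 0.2147, 0.1605], E[r] = 0.7837, γ^t·E[r] = 0.131709, running G = 2.499996
t=6: π = [0.1667, 0.2042, 0.2539, 0.2147, 0.1606], E[r] = 0.7837, γ^t·E[r] = 0.092196, running G = 2.592192
t=7: π = [0.1667, 0.2042, 0.2539, 0.2147, 0.1606], E[r] = 0.7837, γ^t·E[r] = 0.064537, running G = 2.656729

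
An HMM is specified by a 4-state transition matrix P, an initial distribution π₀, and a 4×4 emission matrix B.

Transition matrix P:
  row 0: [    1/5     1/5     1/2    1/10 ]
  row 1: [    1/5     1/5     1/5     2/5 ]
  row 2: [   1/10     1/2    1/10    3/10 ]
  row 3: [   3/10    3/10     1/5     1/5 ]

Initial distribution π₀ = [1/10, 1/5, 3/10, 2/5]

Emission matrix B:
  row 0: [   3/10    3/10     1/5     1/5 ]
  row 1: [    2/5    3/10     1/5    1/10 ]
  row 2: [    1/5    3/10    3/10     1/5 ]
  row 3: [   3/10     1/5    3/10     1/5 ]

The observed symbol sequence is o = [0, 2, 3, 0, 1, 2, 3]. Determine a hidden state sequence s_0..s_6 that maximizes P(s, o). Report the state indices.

path = [3, 0, 2, 1, 0, 2, 3]

t=0: δ = [3.000e-02, 8.000e-02, 6.000e-02, 1.200e-01]  (obs o_0=0)
t=1: δ = [7.200e-03, 7.200e-03, 7.200e-03, 9.600e-03]  ψ = [3, 3, 3, 1]  (obs o_1=2)
t=2: δ = [5.760e-04, 3.600e-04, 7.200e-04, 5.760e-04]  ψ = [3, 2, 0, 1]  (obs o_2=3)
t=3: δ = [5.184e-05, 1.440e-04, 5.760e-05, 6.480e-05]  ψ = [3, 2, 0, 2]  (obs o_3=0)
t=4: δ = [8.640e-06, 8.640e-06, 8.640e-06, 1.152e-05]  ψ = [1, 1, 1, 1]  (obs o_4=1)
t=5: δ = [6.912e-07, 8.640e-07, 1.296e-06, 1.037e-06]  ψ = [3, 2, 0, 1]  (obs o_5=2)
t=6: δ = [6.221e-08, 6.480e-08, 6.912e-08, 7.776e-08]  ψ = [3, 2, 0, 2]  (obs o_6=3)
backtrack: best end state = 3; path = [3, 0, 2, 1, 0, 2, 3]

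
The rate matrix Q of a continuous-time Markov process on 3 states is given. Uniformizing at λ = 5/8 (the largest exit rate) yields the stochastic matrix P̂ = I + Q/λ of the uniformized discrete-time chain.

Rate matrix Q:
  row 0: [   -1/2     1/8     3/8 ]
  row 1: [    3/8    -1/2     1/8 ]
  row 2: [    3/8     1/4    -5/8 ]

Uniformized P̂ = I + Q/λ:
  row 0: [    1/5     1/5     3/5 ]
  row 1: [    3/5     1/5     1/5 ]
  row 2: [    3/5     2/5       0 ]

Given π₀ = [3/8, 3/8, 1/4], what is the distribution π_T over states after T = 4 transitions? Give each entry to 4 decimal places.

t=0: π = [0.3750, 0.3750, 0.2500]
t=1: π = [0.4500, 0.2500, 0.3000]
t=2: π = [0.4200, 0.2600, 0.3200]
t=3: π = [0.4320, 0.2640, 0.3040]
t=4: π = [0.4272, 0.2608, 0.3120]

π = [0.4272, 0.2608, 0.3120]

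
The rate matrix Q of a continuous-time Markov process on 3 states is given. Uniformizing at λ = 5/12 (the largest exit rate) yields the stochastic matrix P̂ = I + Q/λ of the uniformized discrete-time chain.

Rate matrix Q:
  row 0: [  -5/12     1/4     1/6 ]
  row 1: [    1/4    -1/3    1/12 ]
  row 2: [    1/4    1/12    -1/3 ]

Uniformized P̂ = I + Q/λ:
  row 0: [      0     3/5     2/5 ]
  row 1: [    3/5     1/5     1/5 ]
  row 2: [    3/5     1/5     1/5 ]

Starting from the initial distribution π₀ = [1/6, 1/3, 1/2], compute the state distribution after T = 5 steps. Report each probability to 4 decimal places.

t=0: π = [0.1667, 0.3333, 0.5000]
t=1: π = [0.5000, 0.2667, 0.2333]
t=2: π = [0.3000, 0.4000, 0.3000]
t=3: π = [0.4200, 0.3200, 0.2600]
t=4: π = [0.3480, 0.3680, 0.2840]
t=5: π = [0.3912, 0.3392, 0.2696]

π = [0.3912, 0.3392, 0.2696]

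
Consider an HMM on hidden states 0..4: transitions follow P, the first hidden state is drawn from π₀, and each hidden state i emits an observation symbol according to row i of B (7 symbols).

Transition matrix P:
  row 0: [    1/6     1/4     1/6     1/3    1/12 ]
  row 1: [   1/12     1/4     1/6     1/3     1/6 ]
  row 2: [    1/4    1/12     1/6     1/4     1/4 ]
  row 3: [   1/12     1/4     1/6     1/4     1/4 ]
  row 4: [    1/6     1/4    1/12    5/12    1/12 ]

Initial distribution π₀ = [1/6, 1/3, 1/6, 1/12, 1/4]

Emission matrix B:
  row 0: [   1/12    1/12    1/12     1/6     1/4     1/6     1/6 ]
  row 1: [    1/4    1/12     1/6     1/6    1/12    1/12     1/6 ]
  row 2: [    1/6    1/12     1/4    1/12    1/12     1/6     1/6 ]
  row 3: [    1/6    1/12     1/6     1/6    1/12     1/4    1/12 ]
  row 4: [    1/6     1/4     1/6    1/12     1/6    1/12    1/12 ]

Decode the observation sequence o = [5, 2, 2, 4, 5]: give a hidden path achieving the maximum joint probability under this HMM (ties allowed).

path = [2, 4, 3, 4, 3]

t=0: δ = [2.778e-02, 2.778e-02, 2.778e-02, 2.083e-02, 2.083e-02]  (obs o_0=5)
t=1: δ = [5.787e-04, 1.157e-03, 1.157e-03, 1.543e-03, 1.157e-03]  ψ = [2, 0, 0, 0, 2]  (obs o_1=2)
t=2: δ = [2.411e-05, 6.430e-05, 6.430e-05, 8.038e-05, 6.430e-05]  ψ = [2, 3, 3, 4, 3]  (obs o_2=2)
t=3: δ = [4.019e-06, 1.674e-06, 1.116e-06, 2.233e-06, 3.349e-06]  ψ = [2, 3, 3, 4, 3]  (obs o_3=4)
t=4: δ = [1.116e-07, 8.372e-08, 1.116e-07, 3.489e-07, 4.651e-08]  ψ = [0, 0, 0, 4, 3]  (obs o_4=5)
backtrack: best end state = 3; path = [2, 4, 3, 4, 3]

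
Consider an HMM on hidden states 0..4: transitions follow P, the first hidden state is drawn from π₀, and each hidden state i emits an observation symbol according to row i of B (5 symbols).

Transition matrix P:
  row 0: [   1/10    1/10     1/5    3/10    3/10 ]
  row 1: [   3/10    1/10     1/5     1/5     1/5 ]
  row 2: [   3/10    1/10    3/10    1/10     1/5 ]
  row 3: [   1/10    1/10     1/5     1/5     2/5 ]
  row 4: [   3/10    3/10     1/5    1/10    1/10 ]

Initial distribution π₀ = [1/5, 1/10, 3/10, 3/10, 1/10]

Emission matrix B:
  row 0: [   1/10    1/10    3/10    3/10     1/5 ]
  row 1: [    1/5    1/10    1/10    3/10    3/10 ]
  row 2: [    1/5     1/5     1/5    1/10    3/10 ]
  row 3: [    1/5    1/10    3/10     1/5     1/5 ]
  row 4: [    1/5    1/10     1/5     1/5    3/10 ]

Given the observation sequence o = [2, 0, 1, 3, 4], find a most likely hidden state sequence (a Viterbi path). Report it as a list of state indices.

t=0: δ = [6.000e-02, 1.000e-02, 6.000e-02, 9.000e-02, 2.000e-02]  (obs o_0=2)
t=1: δ = [1.800e-03, 1.800e-03, 3.600e-03, 3.600e-03, 7.200e-03]  ψ = [2, 3, 2, 0, 3]  (obs o_1=0)
t=2: δ = [2.160e-04, 2.160e-04, 2.880e-04, 7.200e-05, 1.440e-04]  ψ = [4, 4, 4, 3, 3]  (obs o_2=1)
t=3: δ = [2.592e-05, 1.296e-05, 8.640e-06, 1.296e-05, 1.296e-05]  ψ = [2, 4, 2, 0, 0]  (obs o_3=3)
t=4: δ = [7.776e-07, 1.166e-06, 1.555e-06, 1.555e-06, 2.333e-06]  ψ = [1, 4, 0, 0, 0]  (obs o_4=4)
backtrack: best end state = 4; path = [3, 4, 2, 0, 4]

path = [3, 4, 2, 0, 4]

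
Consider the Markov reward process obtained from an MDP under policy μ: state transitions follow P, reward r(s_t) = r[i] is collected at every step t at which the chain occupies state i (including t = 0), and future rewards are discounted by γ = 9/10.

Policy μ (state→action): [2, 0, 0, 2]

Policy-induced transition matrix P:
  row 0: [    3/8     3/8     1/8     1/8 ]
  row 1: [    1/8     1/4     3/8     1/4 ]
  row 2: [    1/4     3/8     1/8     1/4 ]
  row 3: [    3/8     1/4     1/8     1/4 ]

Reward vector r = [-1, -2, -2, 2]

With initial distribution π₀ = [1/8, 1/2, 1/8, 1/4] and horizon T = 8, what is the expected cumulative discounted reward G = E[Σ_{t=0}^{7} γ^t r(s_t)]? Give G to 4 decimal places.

t=0: π = [0.1250, 0.5000, 0.1250, 0.2500], E[r] = -0.8750, γ^t·E[r] = -0.875000, running G = -0.875000
t=1: π = [0.2344, 0.2813, 0.2500, 0.2344], E[r] = -0.8281, γ^t·E[r] = -0.745313, running G = -1.620313
t=2: π = [0.2734, 0.3105, 0.1953, 0.2207], E[r] = -0.8438, γ^t·E[r] = -0.683438, running G = -2.303750
t=3: π = [0.2729, 0.3086, 0.2026, 0.2158], E[r] = -0.8638, γ^t·E[r] = -0.629688, running G = -2.933438
t=4: π = [0.2725, 0.3094, 0.2021, 0.2159], E[r] = -0.8640, γ^t·E[r] = -0.566839, running G = -3.500277
t=5: π = [0.2724, 0.3093, 0.2024, 0.2159], E[r] = -0.8639, γ^t·E[r] = -0.510119, running G = -4.010397
t=6: π = [0.2724, 0.3093, 0.2023, 0.2160], E[r] = -0.8638, γ^t·E[r] = -0.459066, running G = -4.469463
t=7: π = [0.2724, 0.3093, 0.2023, 0.2160], E[r] = -0.8638, γ^t·E[r] = -0.413159, running G = -4.882621

G = -4.8826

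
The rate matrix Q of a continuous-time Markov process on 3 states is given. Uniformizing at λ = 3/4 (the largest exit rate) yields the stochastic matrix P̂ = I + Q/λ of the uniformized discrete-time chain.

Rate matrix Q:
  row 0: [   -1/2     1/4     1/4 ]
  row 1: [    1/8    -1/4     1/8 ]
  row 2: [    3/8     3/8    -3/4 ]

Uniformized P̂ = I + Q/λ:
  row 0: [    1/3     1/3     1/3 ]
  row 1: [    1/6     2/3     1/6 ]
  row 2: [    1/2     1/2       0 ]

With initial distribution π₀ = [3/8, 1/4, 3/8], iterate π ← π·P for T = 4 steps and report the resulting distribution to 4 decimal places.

t=0: π = [0.3750, 0.2500, 0.3750]
t=1: π = [0.3542, 0.4792, 0.1667]
t=2: π = [0.2813, 0.5208, 0.1979]
t=3: π = [0.2795, 0.5399, 0.1806]
t=4: π = [0.2734, 0.5434, 0.1832]

π = [0.2734, 0.5434, 0.1832]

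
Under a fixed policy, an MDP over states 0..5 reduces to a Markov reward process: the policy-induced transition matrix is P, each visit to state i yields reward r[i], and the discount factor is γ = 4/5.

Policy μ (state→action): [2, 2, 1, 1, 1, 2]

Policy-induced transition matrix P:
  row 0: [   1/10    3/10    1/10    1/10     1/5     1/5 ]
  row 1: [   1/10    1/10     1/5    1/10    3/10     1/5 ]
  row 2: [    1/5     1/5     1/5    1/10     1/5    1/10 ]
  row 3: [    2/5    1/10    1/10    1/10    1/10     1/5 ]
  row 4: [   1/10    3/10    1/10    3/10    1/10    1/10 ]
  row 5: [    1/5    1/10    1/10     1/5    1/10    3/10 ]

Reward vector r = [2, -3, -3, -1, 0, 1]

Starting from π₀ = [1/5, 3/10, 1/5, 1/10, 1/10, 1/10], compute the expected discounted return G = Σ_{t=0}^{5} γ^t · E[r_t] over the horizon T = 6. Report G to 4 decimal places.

t=0: π = [0.2000, 0.3000, 0.2000, 0.1000, 0.1000, 0.1000], E[r] = -1.1000, γ^t·E[r] = -1.100000, running G = -1.100000
t=1: π = [0.1600, 0.1800, 0.1500, 0.1300, 0.2000, 0.1800], E[r] = -0.6200, γ^t·E[r] = -0.496000, running G = -1.596000
t=2: π = [0.1720, 0.1870, 0.1330, 0.1580, 0.1670, 0.1830], E[r] = -0.5910, γ^t·E[r] = -0.378240, running G = -1.974240
t=3: π = [0.1790, 0.1811, 0.1320, 0.1517, 0.1679, 0.1883], E[r] = -0.5447, γ^t·E[r] = -0.278886, running G = -2.253126
t=4: π = [0.1775, 0.1826, 0.1313, 0.1524, 0.1673, 0.1888], E[r] = -0.5502, γ^t·E[r] = -0.225346, running G = -2.478472
t=5: π = [0.1777, 0.1821, 0.1314, 0.1523, 0.1674, 0.1890], E[r] = -0.5483, γ^t·E[r] = -0.179676, running G = -2.658148

G = -2.6581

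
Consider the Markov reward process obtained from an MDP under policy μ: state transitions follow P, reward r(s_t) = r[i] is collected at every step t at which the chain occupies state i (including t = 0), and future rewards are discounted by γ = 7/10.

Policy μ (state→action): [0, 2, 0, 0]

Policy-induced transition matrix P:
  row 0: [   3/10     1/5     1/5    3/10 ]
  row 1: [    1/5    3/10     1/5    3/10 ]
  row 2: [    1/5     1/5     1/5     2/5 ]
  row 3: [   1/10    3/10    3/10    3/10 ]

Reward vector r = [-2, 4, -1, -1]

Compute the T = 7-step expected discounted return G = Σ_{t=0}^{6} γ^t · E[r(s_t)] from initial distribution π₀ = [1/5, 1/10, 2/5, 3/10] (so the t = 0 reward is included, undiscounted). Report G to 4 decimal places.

t=0: π = [0.2000, 0.1000, 0.4000, 0.3000], E[r] = -0.7000, γ^t·E[r] = -0.700000, running G = -0.700000
t=1: π = [0.1900, 0.2400, 0.2300, 0.3400], E[r] = 0.0100, γ^t·E[r] = 0.007000, running G = -0.693000
t=2: π = [0.1850, 0.2580, 0.2340, 0.3230], E[r] = 0.1050, γ^t·E[r] = 0.051450, running G = -0.641550
t=3: π = [0.1862, 0.2581, 0.2323, 0.3234], E[r] = 0.1043, γ^t·E[r] = 0.035775, running G = -0.605775
t=4: π = [0.1863, 0.2582, 0.2323, 0.3232], E[r] = 0.1045, γ^t·E[r] = 0.025083, running G = -0.580692
t=5: π = [0.1863, 0.2581, 0.2323, 0.3232], E[r] = 0.1044, γ^t·E[r] = 0.017544, running G = -0.563148
t=6: π = [0.1863, 0.2581, 0.2323, 0.3232], E[r] = 0.1044, γ^t·E[r] = 0.012280, running G = -0.550868

G = -0.5509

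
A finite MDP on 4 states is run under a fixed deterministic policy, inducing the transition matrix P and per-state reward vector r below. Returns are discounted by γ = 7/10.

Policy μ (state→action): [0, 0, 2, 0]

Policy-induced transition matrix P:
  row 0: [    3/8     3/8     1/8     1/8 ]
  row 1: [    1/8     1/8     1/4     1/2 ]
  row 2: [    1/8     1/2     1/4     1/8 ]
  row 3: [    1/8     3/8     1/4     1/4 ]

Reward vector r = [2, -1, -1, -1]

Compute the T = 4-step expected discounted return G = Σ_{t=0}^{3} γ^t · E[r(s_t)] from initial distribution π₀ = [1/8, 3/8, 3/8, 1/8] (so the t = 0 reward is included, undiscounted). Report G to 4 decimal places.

G = -1.4179

t=0: π = [0.1250, 0.3750, 0.3750, 0.1250], E[r] = -0.6250, γ^t·E[r] = -0.625000, running G = -0.625000
t=1: π = [0.1563, 0.3281, 0.2344, 0.2813], E[r] = -0.5313, γ^t·E[r] = -0.371875, running G = -0.996875
t=2: π = [0.1641, 0.3223, 0.2305, 0.2832], E[r] = -0.5078, γ^t·E[r] = -0.248828, running G = -1.245703
t=3: π = [0.1660, 0.3232, 0.2295, 0.2813], E[r] = -0.5020, γ^t·E[r] = -0.172170, running G = -1.417873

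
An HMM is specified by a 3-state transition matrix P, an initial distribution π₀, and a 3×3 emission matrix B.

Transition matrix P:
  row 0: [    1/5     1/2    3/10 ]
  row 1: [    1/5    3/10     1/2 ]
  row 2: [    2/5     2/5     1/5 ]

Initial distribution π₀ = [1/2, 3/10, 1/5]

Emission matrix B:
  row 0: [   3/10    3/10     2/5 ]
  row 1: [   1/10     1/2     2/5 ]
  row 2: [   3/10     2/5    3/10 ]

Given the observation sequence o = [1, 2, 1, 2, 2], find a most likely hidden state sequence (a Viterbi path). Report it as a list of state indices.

t=0: δ = [1.500e-01, 1.500e-01, 8.000e-02]  (obs o_0=1)
t=1: δ = [1.280e-02, 3.000e-02, 2.250e-02]  ψ = [2, 0, 1]  (obs o_1=2)
t=2: δ = [2.700e-03, 4.500e-03, 6.000e-03]  ψ = [2, 1, 1]  (obs o_2=1)
t=3: δ = [9.600e-04, 9.600e-04, 6.750e-04]  ψ = [2, 2, 1]  (obs o_3=2)
t=4: δ = [1.080e-04, 1.920e-04, 1.440e-04]  ψ = [2, 0, 1]  (obs o_4=2)
backtrack: best end state = 1; path = [0, 1, 2, 0, 1]

path = [0, 1, 2, 0, 1]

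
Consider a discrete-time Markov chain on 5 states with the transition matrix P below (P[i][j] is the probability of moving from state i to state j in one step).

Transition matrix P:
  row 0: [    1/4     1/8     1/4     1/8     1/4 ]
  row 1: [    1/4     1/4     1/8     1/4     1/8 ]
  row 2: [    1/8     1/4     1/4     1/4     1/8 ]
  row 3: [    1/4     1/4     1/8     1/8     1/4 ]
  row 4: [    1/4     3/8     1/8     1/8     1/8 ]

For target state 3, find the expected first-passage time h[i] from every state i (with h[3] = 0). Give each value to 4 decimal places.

First-step conditioning: h[3] = 0; for i ≠ 3, h[i] = 1 + Σ_k P[i][k]·h[k].
  h[0] = 1 + 1/4·h[0] + 1/8·h[1] + 1/4·h[2] + 1/4·h[4]
  h[1] = 1 + 1/4·h[0] + 1/4·h[1] + 1/8·h[2] + 1/8·h[4]
  h[2] = 1 + 1/8·h[0] + 1/4·h[1] + 1/4·h[2] + 1/8·h[4]
  h[4] = 1 + 1/4·h[0] + 3/8·h[1] + 1/8·h[2] + 1/8·h[4]
Solving the 4×4 linear system over states ≠ 3 gives exactly h = [692/123, 608/123, 596/123, 0, 228/41] (h[3] = 0 is the target).

h = [5.6260, 4.9431, 4.8455, 0.0000, 5.5610]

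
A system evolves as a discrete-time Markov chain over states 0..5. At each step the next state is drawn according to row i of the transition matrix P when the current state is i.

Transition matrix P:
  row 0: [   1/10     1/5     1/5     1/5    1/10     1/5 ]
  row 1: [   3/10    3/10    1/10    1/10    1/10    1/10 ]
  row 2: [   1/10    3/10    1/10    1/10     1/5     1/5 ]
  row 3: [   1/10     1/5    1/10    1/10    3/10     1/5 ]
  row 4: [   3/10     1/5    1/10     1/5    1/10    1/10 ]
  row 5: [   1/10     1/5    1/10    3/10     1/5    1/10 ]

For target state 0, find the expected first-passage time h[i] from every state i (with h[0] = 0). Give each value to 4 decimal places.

h = [0.0000, 4.4007, 5.4001, 5.4102, 4.5017, 5.4928]

First-step conditioning: h[0] = 0; for i ≠ 0, h[i] = 1 + Σ_k P[i][k]·h[k].
  h[1] = 1 + 3/10·h[1] + 1/10·h[2] + 1/10·h[3] + 1/10·h[4] + 1/10·h[5]
  h[2] = 1 + 3/10·h[1] + 1/10·h[2] + 1/10·h[3] + 1/5·h[4] + 1/5·h[5]
  h[3] = 1 + 1/5·h[1] + 1/10·h[2] + 1/10·h[3] + 3/10·h[4] + 1/5·h[5]
  h[4] = 1 + 1/5·h[1] + 1/10·h[2] + 1/5·h[3] + 1/10·h[4] + 1/10·h[5]
  h[5] = 1 + 1/5·h[1] + 1/10·h[2] + 3/10·h[3] + 1/5·h[4] + 1/10·h[5]
Solving the 5×5 linear system over states ≠ 0 gives exactly h = [0, 23975/5448, 7355/1362, 9825/1816, 8175/1816, 9975/1816] (h[0] = 0 is the target).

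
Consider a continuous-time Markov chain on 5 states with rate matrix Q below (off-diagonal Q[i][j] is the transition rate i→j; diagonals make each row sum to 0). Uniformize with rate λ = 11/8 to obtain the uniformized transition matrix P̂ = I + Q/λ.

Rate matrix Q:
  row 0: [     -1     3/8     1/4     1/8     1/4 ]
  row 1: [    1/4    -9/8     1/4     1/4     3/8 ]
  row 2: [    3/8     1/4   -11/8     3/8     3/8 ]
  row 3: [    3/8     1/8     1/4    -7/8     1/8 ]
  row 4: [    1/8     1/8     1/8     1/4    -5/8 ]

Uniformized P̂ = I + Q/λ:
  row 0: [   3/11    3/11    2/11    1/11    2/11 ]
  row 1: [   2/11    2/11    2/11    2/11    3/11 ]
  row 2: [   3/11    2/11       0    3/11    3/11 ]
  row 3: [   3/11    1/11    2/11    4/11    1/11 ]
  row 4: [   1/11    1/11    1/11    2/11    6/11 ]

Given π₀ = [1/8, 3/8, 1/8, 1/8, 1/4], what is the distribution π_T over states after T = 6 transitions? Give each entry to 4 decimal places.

π = [0.2049, 0.1541, 0.1311, 0.2140, 0.2959]

t=0: π = [0.1250, 0.3750, 0.1250, 0.1250, 0.2500]
t=1: π = [0.1932, 0.1591, 0.1364, 0.2045, 0.3068]
t=2: π = [0.2025, 0.1529, 0.1291, 0.2138, 0.3017]
t=3: π = [0.2040, 0.1534, 0.1309, 0.2140, 0.2977]
t=4: π = [0.2047, 0.1538, 0.1310, 0.2141, 0.2965]
t=5: π = [0.2048, 0.1540, 0.1311, 0.2140, 0.2960]
t=6: π = [0.2049, 0.1541, 0.1311, 0.2140, 0.2959]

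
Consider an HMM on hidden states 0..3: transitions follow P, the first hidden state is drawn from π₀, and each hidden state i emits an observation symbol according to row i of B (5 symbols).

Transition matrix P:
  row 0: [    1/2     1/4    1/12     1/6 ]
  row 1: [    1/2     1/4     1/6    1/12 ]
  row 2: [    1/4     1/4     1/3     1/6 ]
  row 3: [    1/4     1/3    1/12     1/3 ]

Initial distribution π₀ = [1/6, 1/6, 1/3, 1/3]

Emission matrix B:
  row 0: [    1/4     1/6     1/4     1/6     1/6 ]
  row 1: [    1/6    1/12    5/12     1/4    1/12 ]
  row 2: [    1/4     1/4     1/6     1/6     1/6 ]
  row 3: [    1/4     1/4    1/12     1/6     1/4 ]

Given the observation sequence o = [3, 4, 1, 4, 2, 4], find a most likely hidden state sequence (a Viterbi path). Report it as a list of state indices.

t=0: δ = [2.778e-02, 4.167e-02, 5.556e-02, 5.556e-02]  (obs o_0=3)
t=1: δ = [3.472e-03, 1.543e-03, 3.086e-03, 4.630e-03]  ψ = [1, 3, 2, 3]  (obs o_1=4)
t=2: δ = [2.894e-04, 1.286e-04, 2.572e-04, 3.858e-04]  ψ = [0, 3, 2, 3]  (obs o_2=1)
t=3: δ = [2.411e-05, 1.072e-05, 1.429e-05, 3.215e-05]  ψ = [0, 3, 2, 3]  (obs o_3=4)
t=4: δ = [3.014e-06, 4.465e-06, 7.938e-07, 8.931e-07]  ψ = [0, 3, 2, 3]  (obs o_4=2)
t=5: δ = [3.721e-07, 9.303e-08, 1.240e-07, 1.256e-07]  ψ = [1, 1, 1, 0]  (obs o_5=4)
backtrack: best end state = 0; path = [3, 3, 3, 3, 1, 0]

path = [3, 3, 3, 3, 1, 0]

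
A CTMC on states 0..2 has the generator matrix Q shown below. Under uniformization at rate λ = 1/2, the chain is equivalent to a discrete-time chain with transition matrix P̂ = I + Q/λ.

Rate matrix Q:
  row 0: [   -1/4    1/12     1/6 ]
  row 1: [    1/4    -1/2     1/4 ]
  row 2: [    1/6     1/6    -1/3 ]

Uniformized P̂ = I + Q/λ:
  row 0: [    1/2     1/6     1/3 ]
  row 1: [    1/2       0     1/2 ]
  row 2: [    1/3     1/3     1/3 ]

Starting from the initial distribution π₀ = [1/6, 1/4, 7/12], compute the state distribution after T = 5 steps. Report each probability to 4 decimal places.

t=0: π = [0.1667, 0.2500, 0.5833]
t=1: π = [0.4028, 0.2222, 0.3750]
t=2: π = [0.4375, 0.1921, 0.3704]
t=3: π = [0.4383, 0.1964, 0.3654]
t=4: π = [0.4391, 0.1948, 0.3661]
t=5: π = [0.4390, 0.1952, 0.3658]

π = [0.4390, 0.1952, 0.3658]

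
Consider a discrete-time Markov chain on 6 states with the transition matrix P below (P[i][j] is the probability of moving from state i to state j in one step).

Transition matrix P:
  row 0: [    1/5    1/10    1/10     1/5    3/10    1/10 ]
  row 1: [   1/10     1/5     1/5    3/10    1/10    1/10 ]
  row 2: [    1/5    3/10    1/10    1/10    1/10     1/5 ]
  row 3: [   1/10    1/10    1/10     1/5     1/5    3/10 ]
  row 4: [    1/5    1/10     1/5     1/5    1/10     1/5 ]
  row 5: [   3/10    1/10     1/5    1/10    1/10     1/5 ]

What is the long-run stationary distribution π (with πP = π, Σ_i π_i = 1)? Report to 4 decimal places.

Balance equations π_j = Σ_i π_i·P[i][j]:
  π_0 = 1/5·π_0 + 1/10·π_1 + 1/5·π_2 + 1/10·π_3 + 1/5·π_4 + 3/10·π_5
  π_1 = 1/10·π_0 + 1/5·π_1 + 3/10·π_2 + 1/10·π_3 + 1/10·π_4 + 1/10·π_5
  π_2 = 1/10·π_0 + 1/5·π_1 + 1/10·π_2 + 1/10·π_3 + 1/5·π_4 + 1/5·π_5
  π_3 = 1/5·π_0 + 3/10·π_1 + 1/10·π_2 + 1/5·π_3 + 1/5·π_4 + 1/10·π_5
  π_4 = 3/10·π_0 + 1/10·π_1 + 1/10·π_2 + 1/5·π_3 + 1/10·π_4 + 1/10·π_5
  normalize: π_0 + π_1 + π_2 + π_3 + π_4 + π_5 = 1
Solving the linear system gives exactly π = [18642/100229, 14443/100229, 14879/100229, 18147/100229, 15566/100229, 18552/100229].

π = [0.1860, 0.1441, 0.1485, 0.1811, 0.1553, 0.1851]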